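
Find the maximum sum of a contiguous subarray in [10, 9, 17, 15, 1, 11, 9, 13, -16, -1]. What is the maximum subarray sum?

Using Kadane's algorithm on [10, 9, 17, 15, 1, 11, 9, 13, -16, -1]:

Scanning through the array:
Position 1 (value 9): max_ending_here = 19, max_so_far = 19
Position 2 (value 17): max_ending_here = 36, max_so_far = 36
Position 3 (value 15): max_ending_here = 51, max_so_far = 51
Position 4 (value 1): max_ending_here = 52, max_so_far = 52
Position 5 (value 11): max_ending_here = 63, max_so_far = 63
Position 6 (value 9): max_ending_here = 72, max_so_far = 72
Position 7 (value 13): max_ending_here = 85, max_so_far = 85
Position 8 (value -16): max_ending_here = 69, max_so_far = 85
Position 9 (value -1): max_ending_here = 68, max_so_far = 85

Maximum subarray: [10, 9, 17, 15, 1, 11, 9, 13]
Maximum sum: 85

The maximum subarray is [10, 9, 17, 15, 1, 11, 9, 13] with sum 85. This subarray runs from index 0 to index 7.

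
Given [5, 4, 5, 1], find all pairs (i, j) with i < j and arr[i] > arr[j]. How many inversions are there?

Finding inversions in [5, 4, 5, 1]:

(0, 1): arr[0]=5 > arr[1]=4
(0, 3): arr[0]=5 > arr[3]=1
(1, 3): arr[1]=4 > arr[3]=1
(2, 3): arr[2]=5 > arr[3]=1

Total inversions: 4

The array has 4 inversion(s): (0,1), (0,3), (1,3), (2,3). Each pair (i,j) satisfies i < j and arr[i] > arr[j].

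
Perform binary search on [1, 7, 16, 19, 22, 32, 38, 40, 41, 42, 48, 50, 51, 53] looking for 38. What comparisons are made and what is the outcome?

Binary search for 38 in [1, 7, 16, 19, 22, 32, 38, 40, 41, 42, 48, 50, 51, 53]:

lo=0, hi=13, mid=6, arr[mid]=38 -> Found target at index 6!

Binary search finds 38 at index 6 after 1 comparisons. The search repeatedly halves the search space by comparing with the middle element.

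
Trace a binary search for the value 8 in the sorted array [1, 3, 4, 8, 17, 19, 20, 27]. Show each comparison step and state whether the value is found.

Binary search for 8 in [1, 3, 4, 8, 17, 19, 20, 27]:

lo=0, hi=7, mid=3, arr[mid]=8 -> Found target at index 3!

Binary search finds 8 at index 3 after 1 comparisons. The search repeatedly halves the search space by comparing with the middle element.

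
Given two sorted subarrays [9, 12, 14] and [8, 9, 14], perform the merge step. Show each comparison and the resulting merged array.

Merging process:

Compare 9 vs 8: take 8 from right. Merged: [8]
Compare 9 vs 9: take 9 from left. Merged: [8, 9]
Compare 12 vs 9: take 9 from right. Merged: [8, 9, 9]
Compare 12 vs 14: take 12 from left. Merged: [8, 9, 9, 12]
Compare 14 vs 14: take 14 from left. Merged: [8, 9, 9, 12, 14]
Append remaining from right: [14]. Merged: [8, 9, 9, 12, 14, 14]

Final merged array: [8, 9, 9, 12, 14, 14]
Total comparisons: 5

The merged array is [8, 9, 9, 12, 14, 14], requiring 5 comparisons. The merge step runs in O(n) time where n is the total number of elements.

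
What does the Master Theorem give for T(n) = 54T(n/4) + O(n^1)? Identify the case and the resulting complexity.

Master Theorem for T(n) = 54T(n/4) + O(n^1):

a = 54, b = 4, c = 1
log_b(a) = log_4(54) = 2.8774

Case 1: c = 1 < log_4(54) = 2.8774
T(n) = O(n^(log_4 54))

For T(n) = 54T(n/4) + O(n^1): log_4(54) = 2.8774. This is Case 1 of the Master Theorem (c < log_b(a), work dominated by leaves), giving O(n^(log_4 54)).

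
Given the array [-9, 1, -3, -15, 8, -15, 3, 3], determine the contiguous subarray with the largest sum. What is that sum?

Using Kadane's algorithm on [-9, 1, -3, -15, 8, -15, 3, 3]:

Scanning through the array:
Position 1 (value 1): max_ending_here = 1, max_so_far = 1
Position 2 (value -3): max_ending_here = -2, max_so_far = 1
Position 3 (value -15): max_ending_here = -15, max_so_far = 1
Position 4 (value 8): max_ending_here = 8, max_so_far = 8
Position 5 (value -15): max_ending_here = -7, max_so_far = 8
Position 6 (value 3): max_ending_here = 3, max_so_far = 8
Position 7 (value 3): max_ending_here = 6, max_so_far = 8

Maximum subarray: [8]
Maximum sum: 8

The maximum subarray is [8] with sum 8. This subarray runs from index 4 to index 4.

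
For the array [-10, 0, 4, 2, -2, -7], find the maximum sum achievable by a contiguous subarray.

Using Kadane's algorithm on [-10, 0, 4, 2, -2, -7]:

Scanning through the array:
Position 1 (value 0): max_ending_here = 0, max_so_far = 0
Position 2 (value 4): max_ending_here = 4, max_so_far = 4
Position 3 (value 2): max_ending_here = 6, max_so_far = 6
Position 4 (value -2): max_ending_here = 4, max_so_far = 6
Position 5 (value -7): max_ending_here = -3, max_so_far = 6

Maximum subarray: [0, 4, 2]
Maximum sum: 6

The maximum subarray is [0, 4, 2] with sum 6. This subarray runs from index 1 to index 3.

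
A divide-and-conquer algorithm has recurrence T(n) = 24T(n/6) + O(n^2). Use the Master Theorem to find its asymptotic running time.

Master Theorem for T(n) = 24T(n/6) + O(n^2):

a = 24, b = 6, c = 2
log_b(a) = log_6(24) = 1.7737

Case 3: c = 2 > log_6(24) = 1.7737
T(n) = O(n^2) = O(n^2)

For T(n) = 24T(n/6) + O(n^2): log_6(24) = 1.7737. This is Case 3 of the Master Theorem (c > log_b(a), work dominated by root), giving O(n^2).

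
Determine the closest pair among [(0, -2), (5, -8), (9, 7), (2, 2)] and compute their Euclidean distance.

Computing all pairwise distances among 4 points:

d((0, -2), (5, -8)) = 7.8102
d((0, -2), (9, 7)) = 12.7279
d((0, -2), (2, 2)) = 4.4721 <-- minimum
d((5, -8), (9, 7)) = 15.5242
d((5, -8), (2, 2)) = 10.4403
d((9, 7), (2, 2)) = 8.6023

Closest pair: (0, -2) and (2, 2) with distance 4.4721

The closest pair is (0, -2) and (2, 2) with Euclidean distance 4.4721. For 4 points, brute-force pairwise comparison is shown above. For large n, the divide-and-conquer algorithm (sort by x, recurse on halves, check the dividing strip) achieves O(n log n).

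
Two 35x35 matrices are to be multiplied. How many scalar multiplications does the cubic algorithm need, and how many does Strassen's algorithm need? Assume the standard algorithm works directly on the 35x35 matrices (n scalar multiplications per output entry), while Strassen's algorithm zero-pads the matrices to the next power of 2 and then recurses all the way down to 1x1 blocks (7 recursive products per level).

Matrix multiplication for 35x35 matrices:

Strassen's algorithm requires power-of-2 dimensions. Pad 35x35 to 64x64 (next power of 2).

Standard algorithm: 35^3 = 42875 multiplications
Strassen's algorithm: 7^(log2(64)) = 7^6 = 117649 multiplications
Difference: 42875 - 117649 = -74774 (Strassen uses MORE here due to padding overhead — for small or just-over-power-of-2 n, padding can outweigh the per-level savings)

Standard: 42875 multiplications (35^3). Strassen: 117649 multiplications (7^6, after padding to 64x64). Strassen reduces 8 recursive multiplications to 7 at each level.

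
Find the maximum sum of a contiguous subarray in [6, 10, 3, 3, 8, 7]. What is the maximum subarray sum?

Using Kadane's algorithm on [6, 10, 3, 3, 8, 7]:

Scanning through the array:
Position 1 (value 10): max_ending_here = 16, max_so_far = 16
Position 2 (value 3): max_ending_here = 19, max_so_far = 19
Position 3 (value 3): max_ending_here = 22, max_so_far = 22
Position 4 (value 8): max_ending_here = 30, max_so_far = 30
Position 5 (value 7): max_ending_here = 37, max_so_far = 37

Maximum subarray: [6, 10, 3, 3, 8, 7]
Maximum sum: 37

The maximum subarray is [6, 10, 3, 3, 8, 7] with sum 37. This subarray runs from index 0 to index 5.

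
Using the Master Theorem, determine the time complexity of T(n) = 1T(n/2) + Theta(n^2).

Master Theorem for T(n) = 1T(n/2) + O(n^2):

a = 1, b = 2, c = 2
log_b(a) = log_2(1) = 0.0000

Case 3: c = 2 > log_2(1) = 0.0000
T(n) = O(n^2) = O(n^2)

For T(n) = 1T(n/2) + O(n^2): log_2(1) = 0.0000. This is Case 3 of the Master Theorem (c > log_b(a), work dominated by root), giving O(n^2).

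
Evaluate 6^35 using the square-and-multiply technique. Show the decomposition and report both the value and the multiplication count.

Computing 6^35 by squaring (build up from 6^1; each line after the first costs one multiplication):

6^1 = 6
6^2 = (6^1)^2 = 6^2 = 36
6^4 = (6^2)^2 = 36^2 = 1296
6^8 = (6^4)^2 = 1296^2 = 1679616
6^16 = (6^8)^2 = 1679616^2 = 2821109907456
6^17 = 6 * 6^16 = 6 * 2821109907456 = 16926659444736
6^34 = (6^17)^2 = 16926659444736^2 = 286511799958070431838109696
6^35 = 6 * 6^34 = 6 * 286511799958070431838109696 = 1719070799748422591028658176

Result: 1719070799748422591028658176
Multiplications needed: 7 (7 lines after 6^1)

6^35 = 1719070799748422591028658176. Using exponentiation by squaring, this requires 7 multiplications. The key idea: if the exponent is even, square the half-power; if odd, multiply by the base once.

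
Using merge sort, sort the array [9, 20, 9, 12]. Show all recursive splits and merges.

Merge sort trace:

Split: [9, 20, 9, 12] -> [9, 20] and [9, 12]
  Split: [9, 20] -> [9] and [20]
  Merge: [9] + [20] -> [9, 20]
  Split: [9, 12] -> [9] and [12]
  Merge: [9] + [12] -> [9, 12]
Merge: [9, 20] + [9, 12] -> [9, 9, 12, 20]

Final sorted array: [9, 9, 12, 20]

The merge sort proceeds by recursively splitting the array and merging sorted halves.
After all merges, the sorted array is [9, 9, 12, 20].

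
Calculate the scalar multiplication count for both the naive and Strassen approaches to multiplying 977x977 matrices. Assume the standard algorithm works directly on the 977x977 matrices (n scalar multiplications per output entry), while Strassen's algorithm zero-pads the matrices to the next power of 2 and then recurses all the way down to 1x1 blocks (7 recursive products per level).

Matrix multiplication for 977x977 matrices:

Strassen's algorithm requires power-of-2 dimensions. Pad 977x977 to 1024x1024 (next power of 2).

Standard algorithm: 977^3 = 932574833 multiplications
Strassen's algorithm: 7^(log2(1024)) = 7^10 = 282475249 multiplications
Savings: 932574833 - 282475249 = 650099584 multiplications

Standard: 932574833 multiplications (977^3). Strassen: 282475249 multiplications (7^10, after padding to 1024x1024). Strassen reduces 8 recursive multiplications to 7 at each level.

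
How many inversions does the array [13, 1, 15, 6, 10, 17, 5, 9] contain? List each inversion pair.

Finding inversions in [13, 1, 15, 6, 10, 17, 5, 9]:

(0, 1): arr[0]=13 > arr[1]=1
(0, 3): arr[0]=13 > arr[3]=6
(0, 4): arr[0]=13 > arr[4]=10
(0, 6): arr[0]=13 > arr[6]=5
(0, 7): arr[0]=13 > arr[7]=9
(2, 3): arr[2]=15 > arr[3]=6
(2, 4): arr[2]=15 > arr[4]=10
(2, 6): arr[2]=15 > arr[6]=5
(2, 7): arr[2]=15 > arr[7]=9
(3, 6): arr[3]=6 > arr[6]=5
(4, 6): arr[4]=10 > arr[6]=5
(4, 7): arr[4]=10 > arr[7]=9
(5, 6): arr[5]=17 > arr[6]=5
(5, 7): arr[5]=17 > arr[7]=9

Total inversions: 14

The array has 14 inversion(s): (0,1), (0,3), (0,4), (0,6), (0,7), (2,3), (2,4), (2,6), (2,7), (3,6), (4,6), (4,7), (5,6), (5,7). Each pair (i,j) satisfies i < j and arr[i] > arr[j].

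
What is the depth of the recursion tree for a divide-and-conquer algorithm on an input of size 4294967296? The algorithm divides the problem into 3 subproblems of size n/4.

For divide and conquer with division factor 4:

Problem sizes at each level:
Level 0: 4294967296
Level 1: 1073741824
Level 2: 268435456
Level 3: 67108864
Level 4: 16777216
Level 5: 4194304
Level 6: 1048576
Level 7: 262144
Level 8: 65536
Level 9: 16384
Level 10: 4096
Level 11: 1024
Level 12: 256
Level 13: 64
Level 14: 16
Level 15: 4
Level 16: 1

The root is level 0 and the size-1 base case is level 16 (the tree spans levels 0 through 16, i.e. 17 levels counting the root), so the depth is the number of divisions: log_4(4294967296) = 16

The recursion tree depth is log_4(4294967296) = 16. At each level, the problem size is divided by 4, so it takes 16 divisions to reduce to a base case of size 1. The algorithm makes 3 recursive calls at each level.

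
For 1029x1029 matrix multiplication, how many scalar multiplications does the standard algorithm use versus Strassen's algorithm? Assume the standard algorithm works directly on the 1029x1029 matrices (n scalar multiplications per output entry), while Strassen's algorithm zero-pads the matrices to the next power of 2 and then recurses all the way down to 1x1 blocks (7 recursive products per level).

Matrix multiplication for 1029x1029 matrices:

Strassen's algorithm requires power-of-2 dimensions. Pad 1029x1029 to 2048x2048 (next power of 2).

Standard algorithm: 1029^3 = 1089547389 multiplications
Strassen's algorithm: 7^(log2(2048)) = 7^11 = 1977326743 multiplications
Difference: 1089547389 - 1977326743 = -887779354 (Strassen uses MORE here due to padding overhead — for small or just-over-power-of-2 n, padding can outweigh the per-level savings)

Standard: 1089547389 multiplications (1029^3). Strassen: 1977326743 multiplications (7^11, after padding to 2048x2048). Strassen reduces 8 recursive multiplications to 7 at each level.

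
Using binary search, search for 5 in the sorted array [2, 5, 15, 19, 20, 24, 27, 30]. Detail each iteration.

Binary search for 5 in [2, 5, 15, 19, 20, 24, 27, 30]:

lo=0, hi=7, mid=3, arr[mid]=19 -> 19 > 5, search left half
lo=0, hi=2, mid=1, arr[mid]=5 -> Found target at index 1!

Binary search finds 5 at index 1 after 2 comparisons. The search repeatedly halves the search space by comparing with the middle element.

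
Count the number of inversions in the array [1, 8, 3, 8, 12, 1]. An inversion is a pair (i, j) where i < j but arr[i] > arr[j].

Finding inversions in [1, 8, 3, 8, 12, 1]:

(1, 2): arr[1]=8 > arr[2]=3
(1, 5): arr[1]=8 > arr[5]=1
(2, 5): arr[2]=3 > arr[5]=1
(3, 5): arr[3]=8 > arr[5]=1
(4, 5): arr[4]=12 > arr[5]=1

Total inversions: 5

The array has 5 inversion(s): (1,2), (1,5), (2,5), (3,5), (4,5). Each pair (i,j) satisfies i < j and arr[i] > arr[j].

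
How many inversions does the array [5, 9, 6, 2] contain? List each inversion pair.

Finding inversions in [5, 9, 6, 2]:

(0, 3): arr[0]=5 > arr[3]=2
(1, 2): arr[1]=9 > arr[2]=6
(1, 3): arr[1]=9 > arr[3]=2
(2, 3): arr[2]=6 > arr[3]=2

Total inversions: 4

The array has 4 inversion(s): (0,3), (1,2), (1,3), (2,3). Each pair (i,j) satisfies i < j and arr[i] > arr[j].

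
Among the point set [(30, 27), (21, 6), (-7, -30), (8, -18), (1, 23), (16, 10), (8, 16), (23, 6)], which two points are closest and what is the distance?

Computing all pairwise distances among 8 points:

d((30, 27), (21, 6)) = 22.8473
d((30, 27), (-7, -30)) = 67.9559
d((30, 27), (8, -18)) = 50.0899
d((30, 27), (1, 23)) = 29.2746
d((30, 27), (16, 10)) = 22.0227
d((30, 27), (8, 16)) = 24.5967
d((30, 27), (23, 6)) = 22.1359
d((21, 6), (-7, -30)) = 45.607
d((21, 6), (8, -18)) = 27.2947
d((21, 6), (1, 23)) = 26.2488
d((21, 6), (16, 10)) = 6.4031
d((21, 6), (8, 16)) = 16.4012
d((21, 6), (23, 6)) = 2.0 <-- minimum
d((-7, -30), (8, -18)) = 19.2094
d((-7, -30), (1, 23)) = 53.6004
d((-7, -30), (16, 10)) = 46.1411
d((-7, -30), (8, 16)) = 48.3839
d((-7, -30), (23, 6)) = 46.8615
d((8, -18), (1, 23)) = 41.5933
d((8, -18), (16, 10)) = 29.1204
d((8, -18), (8, 16)) = 34.0
d((8, -18), (23, 6)) = 28.3019
d((1, 23), (16, 10)) = 19.8494
d((1, 23), (8, 16)) = 9.8995
d((1, 23), (23, 6)) = 27.8029
d((16, 10), (8, 16)) = 10.0
d((16, 10), (23, 6)) = 8.0623
d((8, 16), (23, 6)) = 18.0278

Closest pair: (21, 6) and (23, 6) with distance 2.0

The closest pair is (21, 6) and (23, 6) with Euclidean distance 2.0. For 8 points, brute-force pairwise comparison is shown above. For large n, the divide-and-conquer algorithm (sort by x, recurse on halves, check the dividing strip) achieves O(n log n).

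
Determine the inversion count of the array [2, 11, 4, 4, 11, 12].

Finding inversions in [2, 11, 4, 4, 11, 12]:

(1, 2): arr[1]=11 > arr[2]=4
(1, 3): arr[1]=11 > arr[3]=4

Total inversions: 2

The array has 2 inversion(s): (1,2), (1,3). Each pair (i,j) satisfies i < j and arr[i] > arr[j].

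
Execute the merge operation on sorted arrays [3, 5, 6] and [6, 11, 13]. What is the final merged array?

Merging process:

Compare 3 vs 6: take 3 from left. Merged: [3]
Compare 5 vs 6: take 5 from left. Merged: [3, 5]
Compare 6 vs 6: take 6 from left. Merged: [3, 5, 6]
Append remaining from right: [6, 11, 13]. Merged: [3, 5, 6, 6, 11, 13]

Final merged array: [3, 5, 6, 6, 11, 13]
Total comparisons: 3

The merged array is [3, 5, 6, 6, 11, 13], requiring 3 comparisons. The merge step runs in O(n) time where n is the total number of elements.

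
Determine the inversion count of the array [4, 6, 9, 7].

Finding inversions in [4, 6, 9, 7]:

(2, 3): arr[2]=9 > arr[3]=7

Total inversions: 1

The array has 1 inversion(s): (2,3). Each pair (i,j) satisfies i < j and arr[i] > arr[j].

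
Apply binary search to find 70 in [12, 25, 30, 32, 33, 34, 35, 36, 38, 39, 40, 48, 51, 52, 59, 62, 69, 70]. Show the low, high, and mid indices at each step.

Binary search for 70 in [12, 25, 30, 32, 33, 34, 35, 36, 38, 39, 40, 48, 51, 52, 59, 62, 69, 70]:

lo=0, hi=17, mid=8, arr[mid]=38 -> 38 < 70, search right half
lo=9, hi=17, mid=13, arr[mid]=52 -> 52 < 70, search right half
lo=14, hi=17, mid=15, arr[mid]=62 -> 62 < 70, search right half
lo=16, hi=17, mid=16, arr[mid]=69 -> 69 < 70, search right half
lo=17, hi=17, mid=17, arr[mid]=70 -> Found target at index 17!

Binary search finds 70 at index 17 after 5 comparisons. The search repeatedly halves the search space by comparing with the middle element.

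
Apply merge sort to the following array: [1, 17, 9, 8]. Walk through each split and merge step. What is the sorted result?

Merge sort trace:

Split: [1, 17, 9, 8] -> [1, 17] and [9, 8]
  Split: [1, 17] -> [1] and [17]
  Merge: [1] + [17] -> [1, 17]
  Split: [9, 8] -> [9] and [8]
  Merge: [9] + [8] -> [8, 9]
Merge: [1, 17] + [8, 9] -> [1, 8, 9, 17]

Final sorted array: [1, 8, 9, 17]

The merge sort proceeds by recursively splitting the array and merging sorted halves.
After all merges, the sorted array is [1, 8, 9, 17].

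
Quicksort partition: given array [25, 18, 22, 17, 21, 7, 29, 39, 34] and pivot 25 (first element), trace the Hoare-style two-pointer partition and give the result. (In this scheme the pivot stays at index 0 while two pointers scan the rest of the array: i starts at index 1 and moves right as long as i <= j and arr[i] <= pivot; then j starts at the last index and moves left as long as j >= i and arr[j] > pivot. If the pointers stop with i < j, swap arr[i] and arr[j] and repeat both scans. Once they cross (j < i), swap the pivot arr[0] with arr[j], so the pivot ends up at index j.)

Hoare-style two-pointer partition with pivot = 25:

Initial array: [25, 18, 22, 17, 21, 7, 29, 39, 34]

Pointers start at i = 1, j = 8.
i ends at 6, j ends at 5: the pointers have crossed (j < i), so scanning stops.

Swap pivot arr[0] with arr[5] to place pivot at position 5: [7, 18, 22, 17, 21, 25, 29, 39, 34]
Pivot position: 5

After partitioning with pivot 25, the array becomes [7, 18, 22, 17, 21, 25, 29, 39, 34]. The pivot is placed at index 5. All elements to the left of the pivot are <= 25, and all elements to the right are > 25.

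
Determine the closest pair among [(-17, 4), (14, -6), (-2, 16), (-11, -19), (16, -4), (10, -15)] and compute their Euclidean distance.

Computing all pairwise distances among 6 points:

d((-17, 4), (14, -6)) = 32.573
d((-17, 4), (-2, 16)) = 19.2094
d((-17, 4), (-11, -19)) = 23.7697
d((-17, 4), (16, -4)) = 33.9559
d((-17, 4), (10, -15)) = 33.0151
d((14, -6), (-2, 16)) = 27.2029
d((14, -6), (-11, -19)) = 28.178
d((14, -6), (16, -4)) = 2.8284 <-- minimum
d((14, -6), (10, -15)) = 9.8489
d((-2, 16), (-11, -19)) = 36.1386
d((-2, 16), (16, -4)) = 26.9072
d((-2, 16), (10, -15)) = 33.2415
d((-11, -19), (16, -4)) = 30.8869
d((-11, -19), (10, -15)) = 21.3776
d((16, -4), (10, -15)) = 12.53

Closest pair: (14, -6) and (16, -4) with distance 2.8284

The closest pair is (14, -6) and (16, -4) with Euclidean distance 2.8284. For 6 points, brute-force pairwise comparison is shown above. For large n, the divide-and-conquer algorithm (sort by x, recurse on halves, check the dividing strip) achieves O(n log n).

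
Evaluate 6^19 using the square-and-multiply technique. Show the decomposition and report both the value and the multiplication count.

Computing 6^19 by squaring (build up from 6^1; each line after the first costs one multiplication):

6^1 = 6
6^2 = (6^1)^2 = 6^2 = 36
6^4 = (6^2)^2 = 36^2 = 1296
6^8 = (6^4)^2 = 1296^2 = 1679616
6^9 = 6 * 6^8 = 6 * 1679616 = 10077696
6^18 = (6^9)^2 = 10077696^2 = 101559956668416
6^19 = 6 * 6^18 = 6 * 101559956668416 = 609359740010496

Result: 609359740010496
Multiplications needed: 6 (6 lines after 6^1)

6^19 = 609359740010496. Using exponentiation by squaring, this requires 6 multiplications. The key idea: if the exponent is even, square the half-power; if odd, multiply by the base once.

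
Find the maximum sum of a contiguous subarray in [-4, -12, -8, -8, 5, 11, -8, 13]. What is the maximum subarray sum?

Using Kadane's algorithm on [-4, -12, -8, -8, 5, 11, -8, 13]:

Scanning through the array:
Position 1 (value -12): max_ending_here = -12, max_so_far = -4
Position 2 (value -8): max_ending_here = -8, max_so_far = -4
Position 3 (value -8): max_ending_here = -8, max_so_far = -4
Position 4 (value 5): max_ending_here = 5, max_so_far = 5
Position 5 (value 11): max_ending_here = 16, max_so_far = 16
Position 6 (value -8): max_ending_here = 8, max_so_far = 16
Position 7 (value 13): max_ending_here = 21, max_so_far = 21

Maximum subarray: [5, 11, -8, 13]
Maximum sum: 21

The maximum subarray is [5, 11, -8, 13] with sum 21. This subarray runs from index 4 to index 7.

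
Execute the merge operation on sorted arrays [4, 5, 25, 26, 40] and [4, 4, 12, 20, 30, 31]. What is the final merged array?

Merging process:

Compare 4 vs 4: take 4 from left. Merged: [4]
Compare 5 vs 4: take 4 from right. Merged: [4, 4]
Compare 5 vs 4: take 4 from right. Merged: [4, 4, 4]
Compare 5 vs 12: take 5 from left. Merged: [4, 4, 4, 5]
Compare 25 vs 12: take 12 from right. Merged: [4, 4, 4, 5, 12]
Compare 25 vs 20: take 20 from right. Merged: [4, 4, 4, 5, 12, 20]
Compare 25 vs 30: take 25 from left. Merged: [4, 4, 4, 5, 12, 20, 25]
Compare 26 vs 30: take 26 from left. Merged: [4, 4, 4, 5, 12, 20, 25, 26]
Compare 40 vs 30: take 30 from right. Merged: [4, 4, 4, 5, 12, 20, 25, 26, 30]
Compare 40 vs 31: take 31 from right. Merged: [4, 4, 4, 5, 12, 20, 25, 26, 30, 31]
Append remaining from left: [40]. Merged: [4, 4, 4, 5, 12, 20, 25, 26, 30, 31, 40]

Final merged array: [4, 4, 4, 5, 12, 20, 25, 26, 30, 31, 40]
Total comparisons: 10

The merged array is [4, 4, 4, 5, 12, 20, 25, 26, 30, 31, 40], requiring 10 comparisons. The merge step runs in O(n) time where n is the total number of elements.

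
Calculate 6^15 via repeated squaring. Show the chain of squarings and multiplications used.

Computing 6^15 by squaring (build up from 6^1; each line after the first costs one multiplication):

6^1 = 6
6^2 = (6^1)^2 = 6^2 = 36
6^3 = 6 * 6^2 = 6 * 36 = 216
6^6 = (6^3)^2 = 216^2 = 46656
6^7 = 6 * 6^6 = 6 * 46656 = 279936
6^14 = (6^7)^2 = 279936^2 = 78364164096
6^15 = 6 * 6^14 = 6 * 78364164096 = 470184984576

Result: 470184984576
Multiplications needed: 6 (6 lines after 6^1)

6^15 = 470184984576. Using exponentiation by squaring, this requires 6 multiplications. The key idea: if the exponent is even, square the half-power; if odd, multiply by the base once.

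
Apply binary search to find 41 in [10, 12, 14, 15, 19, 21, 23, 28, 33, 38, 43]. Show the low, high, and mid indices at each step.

Binary search for 41 in [10, 12, 14, 15, 19, 21, 23, 28, 33, 38, 43]:

lo=0, hi=10, mid=5, arr[mid]=21 -> 21 < 41, search right half
lo=6, hi=10, mid=8, arr[mid]=33 -> 33 < 41, search right half
lo=9, hi=10, mid=9, arr[mid]=38 -> 38 < 41, search right half
lo=10, hi=10, mid=10, arr[mid]=43 -> 43 > 41, search left half
lo=10 > hi=9, target 41 not found

Binary search determines that 41 is not in the array after 4 comparisons. The search space was exhausted without finding the target.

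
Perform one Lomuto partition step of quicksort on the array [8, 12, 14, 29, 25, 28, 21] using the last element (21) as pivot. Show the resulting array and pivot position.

Lomuto partition with pivot = 21:

Initial array: [8, 12, 14, 29, 25, 28, 21]

arr[0]=8 <= 21: swap with position 0, array becomes [8, 12, 14, 29, 25, 28, 21]
arr[1]=12 <= 21: swap with position 1, array becomes [8, 12, 14, 29, 25, 28, 21]
arr[2]=14 <= 21: swap with position 2, array becomes [8, 12, 14, 29, 25, 28, 21]
arr[3]=29 > 21: no swap
arr[4]=25 > 21: no swap
arr[5]=28 > 21: no swap

Place pivot at position 3: [8, 12, 14, 21, 25, 28, 29]
Pivot position: 3

After partitioning with pivot 21, the array becomes [8, 12, 14, 21, 25, 28, 29]. The pivot is placed at index 3. All elements to the left of the pivot are <= 21, and all elements to the right are > 21.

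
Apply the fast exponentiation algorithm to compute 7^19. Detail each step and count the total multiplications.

Computing 7^19 by squaring (build up from 7^1; each line after the first costs one multiplication):

7^1 = 7
7^2 = (7^1)^2 = 7^2 = 49
7^4 = (7^2)^2 = 49^2 = 2401
7^8 = (7^4)^2 = 2401^2 = 5764801
7^9 = 7 * 7^8 = 7 * 5764801 = 40353607
7^18 = (7^9)^2 = 40353607^2 = 1628413597910449
7^19 = 7 * 7^18 = 7 * 1628413597910449 = 11398895185373143

Result: 11398895185373143
Multiplications needed: 6 (6 lines after 7^1)

7^19 = 11398895185373143. Using exponentiation by squaring, this requires 6 multiplications. The key idea: if the exponent is even, square the half-power; if odd, multiply by the base once.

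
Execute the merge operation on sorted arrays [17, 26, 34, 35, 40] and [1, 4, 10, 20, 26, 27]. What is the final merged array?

Merging process:

Compare 17 vs 1: take 1 from right. Merged: [1]
Compare 17 vs 4: take 4 from right. Merged: [1, 4]
Compare 17 vs 10: take 10 from right. Merged: [1, 4, 10]
Compare 17 vs 20: take 17 from left. Merged: [1, 4, 10, 17]
Compare 26 vs 20: take 20 from right. Merged: [1, 4, 10, 17, 20]
Compare 26 vs 26: take 26 from left. Merged: [1, 4, 10, 17, 20, 26]
Compare 34 vs 26: take 26 from right. Merged: [1, 4, 10, 17, 20, 26, 26]
Compare 34 vs 27: take 27 from right. Merged: [1, 4, 10, 17, 20, 26, 26, 27]
Append remaining from left: [34, 35, 40]. Merged: [1, 4, 10, 17, 20, 26, 26, 27, 34, 35, 40]

Final merged array: [1, 4, 10, 17, 20, 26, 26, 27, 34, 35, 40]
Total comparisons: 8

The merged array is [1, 4, 10, 17, 20, 26, 26, 27, 34, 35, 40], requiring 8 comparisons. The merge step runs in O(n) time where n is the total number of elements.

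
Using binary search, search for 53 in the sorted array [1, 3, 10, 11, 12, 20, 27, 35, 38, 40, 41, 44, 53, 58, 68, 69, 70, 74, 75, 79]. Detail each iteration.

Binary search for 53 in [1, 3, 10, 11, 12, 20, 27, 35, 38, 40, 41, 44, 53, 58, 68, 69, 70, 74, 75, 79]:

lo=0, hi=19, mid=9, arr[mid]=40 -> 40 < 53, search right half
lo=10, hi=19, mid=14, arr[mid]=68 -> 68 > 53, search left half
lo=10, hi=13, mid=11, arr[mid]=44 -> 44 < 53, search right half
lo=12, hi=13, mid=12, arr[mid]=53 -> Found target at index 12!

Binary search finds 53 at index 12 after 4 comparisons. The search repeatedly halves the search space by comparing with the middle element.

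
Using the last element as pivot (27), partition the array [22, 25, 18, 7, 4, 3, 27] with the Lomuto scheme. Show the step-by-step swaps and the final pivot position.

Lomuto partition with pivot = 27:

Initial array: [22, 25, 18, 7, 4, 3, 27]

arr[0]=22 <= 27: swap with position 0, array becomes [22, 25, 18, 7, 4, 3, 27]
arr[1]=25 <= 27: swap with position 1, array becomes [22, 25, 18, 7, 4, 3, 27]
arr[2]=18 <= 27: swap with position 2, array becomes [22, 25, 18, 7, 4, 3, 27]
arr[3]=7 <= 27: swap with position 3, array becomes [22, 25, 18, 7, 4, 3, 27]
arr[4]=4 <= 27: swap with position 4, array becomes [22, 25, 18, 7, 4, 3, 27]
arr[5]=3 <= 27: swap with position 5, array becomes [22, 25, 18, 7, 4, 3, 27]

Place pivot at position 6: [22, 25, 18, 7, 4, 3, 27]
Pivot position: 6

After partitioning with pivot 27, the array becomes [22, 25, 18, 7, 4, 3, 27]. The pivot is placed at index 6. All elements to the left of the pivot are <= 27, and all elements to the right are > 27.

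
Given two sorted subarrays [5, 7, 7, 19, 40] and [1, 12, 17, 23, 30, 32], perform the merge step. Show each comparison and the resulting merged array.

Merging process:

Compare 5 vs 1: take 1 from right. Merged: [1]
Compare 5 vs 12: take 5 from left. Merged: [1, 5]
Compare 7 vs 12: take 7 from left. Merged: [1, 5, 7]
Compare 7 vs 12: take 7 from left. Merged: [1, 5, 7, 7]
Compare 19 vs 12: take 12 from right. Merged: [1, 5, 7, 7, 12]
Compare 19 vs 17: take 17 from right. Merged: [1, 5, 7, 7, 12, 17]
Compare 19 vs 23: take 19 from left. Merged: [1, 5, 7, 7, 12, 17, 19]
Compare 40 vs 23: take 23 from right. Merged: [1, 5, 7, 7, 12, 17, 19, 23]
Compare 40 vs 30: take 30 from right. Merged: [1, 5, 7, 7, 12, 17, 19, 23, 30]
Compare 40 vs 32: take 32 from right. Merged: [1, 5, 7, 7, 12, 17, 19, 23, 30, 32]
Append remaining from left: [40]. Merged: [1, 5, 7, 7, 12, 17, 19, 23, 30, 32, 40]

Final merged array: [1, 5, 7, 7, 12, 17, 19, 23, 30, 32, 40]
Total comparisons: 10

The merged array is [1, 5, 7, 7, 12, 17, 19, 23, 30, 32, 40], requiring 10 comparisons. The merge step runs in O(n) time where n is the total number of elements.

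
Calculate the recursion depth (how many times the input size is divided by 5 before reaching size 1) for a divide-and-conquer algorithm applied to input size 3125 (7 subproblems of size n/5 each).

For divide and conquer with division factor 5:

Problem sizes at each level:
Level 0: 3125
Level 1: 625
Level 2: 125
Level 3: 25
Level 4: 5
Level 5: 1

The root is level 0 and the size-1 base case is level 5 (the tree spans levels 0 through 5, i.e. 6 levels counting the root), so the depth is the number of divisions: log_5(3125) = 5

The recursion tree depth is log_5(3125) = 5. At each level, the problem size is divided by 5, so it takes 5 divisions to reduce to a base case of size 1. The algorithm makes 7 recursive calls at each level.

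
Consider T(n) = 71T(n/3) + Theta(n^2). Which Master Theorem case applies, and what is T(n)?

Master Theorem for T(n) = 71T(n/3) + O(n^2):

a = 71, b = 3, c = 2
log_b(a) = log_3(71) = 3.8801

Case 1: c = 2 < log_3(71) = 3.8801
T(n) = O(n^(log_3 71))

For T(n) = 71T(n/3) + O(n^2): log_3(71) = 3.8801. This is Case 1 of the Master Theorem (c < log_b(a), work dominated by leaves), giving O(n^(log_3 71)).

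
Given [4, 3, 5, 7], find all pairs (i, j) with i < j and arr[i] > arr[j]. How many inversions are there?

Finding inversions in [4, 3, 5, 7]:

(0, 1): arr[0]=4 > arr[1]=3

Total inversions: 1

The array has 1 inversion(s): (0,1). Each pair (i,j) satisfies i < j and arr[i] > arr[j].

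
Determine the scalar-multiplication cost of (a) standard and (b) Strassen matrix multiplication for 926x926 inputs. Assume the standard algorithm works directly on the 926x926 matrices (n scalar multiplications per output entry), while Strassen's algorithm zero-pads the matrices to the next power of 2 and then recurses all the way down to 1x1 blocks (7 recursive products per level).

Matrix multiplication for 926x926 matrices:

Strassen's algorithm requires power-of-2 dimensions. Pad 926x926 to 1024x1024 (next power of 2).

Standard algorithm: 926^3 = 794022776 multiplications
Strassen's algorithm: 7^(log2(1024)) = 7^10 = 282475249 multiplications
Savings: 794022776 - 282475249 = 511547527 multiplications

Standard: 794022776 multiplications (926^3). Strassen: 282475249 multiplications (7^10, after padding to 1024x1024). Strassen reduces 8 recursive multiplications to 7 at each level.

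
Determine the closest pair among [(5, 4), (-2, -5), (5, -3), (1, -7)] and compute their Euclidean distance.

Computing all pairwise distances among 4 points:

d((5, 4), (-2, -5)) = 11.4018
d((5, 4), (5, -3)) = 7.0
d((5, 4), (1, -7)) = 11.7047
d((-2, -5), (5, -3)) = 7.2801
d((-2, -5), (1, -7)) = 3.6056 <-- minimum
d((5, -3), (1, -7)) = 5.6569

Closest pair: (-2, -5) and (1, -7) with distance 3.6056

The closest pair is (-2, -5) and (1, -7) with Euclidean distance 3.6056. For 4 points, brute-force pairwise comparison is shown above. For large n, the divide-and-conquer algorithm (sort by x, recurse on halves, check the dividing strip) achieves O(n log n).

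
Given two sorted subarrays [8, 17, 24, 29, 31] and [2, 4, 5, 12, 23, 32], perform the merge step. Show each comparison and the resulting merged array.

Merging process:

Compare 8 vs 2: take 2 from right. Merged: [2]
Compare 8 vs 4: take 4 from right. Merged: [2, 4]
Compare 8 vs 5: take 5 from right. Merged: [2, 4, 5]
Compare 8 vs 12: take 8 from left. Merged: [2, 4, 5, 8]
Compare 17 vs 12: take 12 from right. Merged: [2, 4, 5, 8, 12]
Compare 17 vs 23: take 17 from left. Merged: [2, 4, 5, 8, 12, 17]
Compare 24 vs 23: take 23 from right. Merged: [2, 4, 5, 8, 12, 17, 23]
Compare 24 vs 32: take 24 from left. Merged: [2, 4, 5, 8, 12, 17, 23, 24]
Compare 29 vs 32: take 29 from left. Merged: [2, 4, 5, 8, 12, 17, 23, 24, 29]
Compare 31 vs 32: take 31 from left. Merged: [2, 4, 5, 8, 12, 17, 23, 24, 29, 31]
Append remaining from right: [32]. Merged: [2, 4, 5, 8, 12, 17, 23, 24, 29, 31, 32]

Final merged array: [2, 4, 5, 8, 12, 17, 23, 24, 29, 31, 32]
Total comparisons: 10

The merged array is [2, 4, 5, 8, 12, 17, 23, 24, 29, 31, 32], requiring 10 comparisons. The merge step runs in O(n) time where n is the total number of elements.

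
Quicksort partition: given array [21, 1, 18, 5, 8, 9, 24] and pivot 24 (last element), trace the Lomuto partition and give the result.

Lomuto partition with pivot = 24:

Initial array: [21, 1, 18, 5, 8, 9, 24]

arr[0]=21 <= 24: swap with position 0, array becomes [21, 1, 18, 5, 8, 9, 24]
arr[1]=1 <= 24: swap with position 1, array becomes [21, 1, 18, 5, 8, 9, 24]
arr[2]=18 <= 24: swap with position 2, array becomes [21, 1, 18, 5, 8, 9, 24]
arr[3]=5 <= 24: swap with position 3, array becomes [21, 1, 18, 5, 8, 9, 24]
arr[4]=8 <= 24: swap with position 4, array becomes [21, 1, 18, 5, 8, 9, 24]
arr[5]=9 <= 24: swap with position 5, array becomes [21, 1, 18, 5, 8, 9, 24]

Place pivot at position 6: [21, 1, 18, 5, 8, 9, 24]
Pivot position: 6

After partitioning with pivot 24, the array becomes [21, 1, 18, 5, 8, 9, 24]. The pivot is placed at index 6. All elements to the left of the pivot are <= 24, and all elements to the right are > 24.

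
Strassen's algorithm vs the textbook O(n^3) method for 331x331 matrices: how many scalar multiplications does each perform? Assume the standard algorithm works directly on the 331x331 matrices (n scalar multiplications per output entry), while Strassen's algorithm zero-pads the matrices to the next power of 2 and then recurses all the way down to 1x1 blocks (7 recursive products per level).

Matrix multiplication for 331x331 matrices:

Strassen's algorithm requires power-of-2 dimensions. Pad 331x331 to 512x512 (next power of 2).

Standard algorithm: 331^3 = 36264691 multiplications
Strassen's algorithm: 7^(log2(512)) = 7^9 = 40353607 multiplications
Difference: 36264691 - 40353607 = -4088916 (Strassen uses MORE here due to padding overhead — for small or just-over-power-of-2 n, padding can outweigh the per-level savings)

Standard: 36264691 multiplications (331^3). Strassen: 40353607 multiplications (7^9, after padding to 512x512). Strassen reduces 8 recursive multiplications to 7 at each level.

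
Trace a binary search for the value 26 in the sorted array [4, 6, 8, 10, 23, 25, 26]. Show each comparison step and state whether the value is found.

Binary search for 26 in [4, 6, 8, 10, 23, 25, 26]:

lo=0, hi=6, mid=3, arr[mid]=10 -> 10 < 26, search right half
lo=4, hi=6, mid=5, arr[mid]=25 -> 25 < 26, search right half
lo=6, hi=6, mid=6, arr[mid]=26 -> Found target at index 6!

Binary search finds 26 at index 6 after 3 comparisons. The search repeatedly halves the search space by comparing with the middle element.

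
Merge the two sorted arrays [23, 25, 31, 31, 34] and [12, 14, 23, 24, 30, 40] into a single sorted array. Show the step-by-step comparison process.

Merging process:

Compare 23 vs 12: take 12 from right. Merged: [12]
Compare 23 vs 14: take 14 from right. Merged: [12, 14]
Compare 23 vs 23: take 23 from left. Merged: [12, 14, 23]
Compare 25 vs 23: take 23 from right. Merged: [12, 14, 23, 23]
Compare 25 vs 24: take 24 from right. Merged: [12, 14, 23, 23, 24]
Compare 25 vs 30: take 25 from left. Merged: [12, 14, 23, 23, 24, 25]
Compare 31 vs 30: take 30 from right. Merged: [12, 14, 23, 23, 24, 25, 30]
Compare 31 vs 40: take 31 from left. Merged: [12, 14, 23, 23, 24, 25, 30, 31]
Compare 31 vs 40: take 31 from left. Merged: [12, 14, 23, 23, 24, 25, 30, 31, 31]
Compare 34 vs 40: take 34 from left. Merged: [12, 14, 23, 23, 24, 25, 30, 31, 31, 34]
Append remaining from right: [40]. Merged: [12, 14, 23, 23, 24, 25, 30, 31, 31, 34, 40]

Final merged array: [12, 14, 23, 23, 24, 25, 30, 31, 31, 34, 40]
Total comparisons: 10

The merged array is [12, 14, 23, 23, 24, 25, 30, 31, 31, 34, 40], requiring 10 comparisons. The merge step runs in O(n) time where n is the total number of elements.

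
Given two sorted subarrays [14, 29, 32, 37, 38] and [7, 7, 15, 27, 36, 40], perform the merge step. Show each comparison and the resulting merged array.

Merging process:

Compare 14 vs 7: take 7 from right. Merged: [7]
Compare 14 vs 7: take 7 from right. Merged: [7, 7]
Compare 14 vs 15: take 14 from left. Merged: [7, 7, 14]
Compare 29 vs 15: take 15 from right. Merged: [7, 7, 14, 15]
Compare 29 vs 27: take 27 from right. Merged: [7, 7, 14, 15, 27]
Compare 29 vs 36: take 29 from left. Merged: [7, 7, 14, 15, 27, 29]
Compare 32 vs 36: take 32 from left. Merged: [7, 7, 14, 15, 27, 29, 32]
Compare 37 vs 36: take 36 from right. Merged: [7, 7, 14, 15, 27, 29, 32, 36]
Compare 37 vs 40: take 37 from left. Merged: [7, 7, 14, 15, 27, 29, 32, 36, 37]
Compare 38 vs 40: take 38 from left. Merged: [7, 7, 14, 15, 27, 29, 32, 36, 37, 38]
Append remaining from right: [40]. Merged: [7, 7, 14, 15, 27, 29, 32, 36, 37, 38, 40]

Final merged array: [7, 7, 14, 15, 27, 29, 32, 36, 37, 38, 40]
Total comparisons: 10

The merged array is [7, 7, 14, 15, 27, 29, 32, 36, 37, 38, 40], requiring 10 comparisons. The merge step runs in O(n) time where n is the total number of elements.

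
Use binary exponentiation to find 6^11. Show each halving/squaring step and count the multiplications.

Computing 6^11 by squaring (build up from 6^1; each line after the first costs one multiplication):

6^1 = 6
6^2 = (6^1)^2 = 6^2 = 36
6^4 = (6^2)^2 = 36^2 = 1296
6^5 = 6 * 6^4 = 6 * 1296 = 7776
6^10 = (6^5)^2 = 7776^2 = 60466176
6^11 = 6 * 6^10 = 6 * 60466176 = 362797056

Result: 362797056
Multiplications needed: 5 (5 lines after 6^1)

6^11 = 362797056. Using exponentiation by squaring, this requires 5 multiplications. The key idea: if the exponent is even, square the half-power; if odd, multiply by the base once.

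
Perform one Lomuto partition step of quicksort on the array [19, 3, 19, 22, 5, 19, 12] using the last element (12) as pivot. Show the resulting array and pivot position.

Lomuto partition with pivot = 12:

Initial array: [19, 3, 19, 22, 5, 19, 12]

arr[0]=19 > 12: no swap
arr[1]=3 <= 12: swap with position 0, array becomes [3, 19, 19, 22, 5, 19, 12]
arr[2]=19 > 12: no swap
arr[3]=22 > 12: no swap
arr[4]=5 <= 12: swap with position 1, array becomes [3, 5, 19, 22, 19, 19, 12]
arr[5]=19 > 12: no swap

Place pivot at position 2: [3, 5, 12, 22, 19, 19, 19]
Pivot position: 2

After partitioning with pivot 12, the array becomes [3, 5, 12, 22, 19, 19, 19]. The pivot is placed at index 2. All elements to the left of the pivot are <= 12, and all elements to the right are > 12.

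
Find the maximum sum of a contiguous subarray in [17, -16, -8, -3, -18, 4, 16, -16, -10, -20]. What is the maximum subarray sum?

Using Kadane's algorithm on [17, -16, -8, -3, -18, 4, 16, -16, -10, -20]:

Scanning through the array:
Position 1 (value -16): max_ending_here = 1, max_so_far = 17
Position 2 (value -8): max_ending_here = -7, max_so_far = 17
Position 3 (value -3): max_ending_here = -3, max_so_far = 17
Position 4 (value -18): max_ending_here = -18, max_so_far = 17
Position 5 (value 4): max_ending_here = 4, max_so_far = 17
Position 6 (value 16): max_ending_here = 20, max_so_far = 20
Position 7 (value -16): max_ending_here = 4, max_so_far = 20
Position 8 (value -10): max_ending_here = -6, max_so_far = 20
Position 9 (value -20): max_ending_here = -20, max_so_far = 20

Maximum subarray: [4, 16]
Maximum sum: 20

The maximum subarray is [4, 16] with sum 20. This subarray runs from index 5 to index 6.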